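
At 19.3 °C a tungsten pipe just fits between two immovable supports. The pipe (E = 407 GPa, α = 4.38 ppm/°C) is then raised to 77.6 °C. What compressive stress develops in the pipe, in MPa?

ΔT = 58.30 K. Constrained thermal stress σ = E·α·ΔT = 407.0×10³ MPa × 4.38×10⁻⁶ × 58.30 = 104 MPa (compressive).

104 MPa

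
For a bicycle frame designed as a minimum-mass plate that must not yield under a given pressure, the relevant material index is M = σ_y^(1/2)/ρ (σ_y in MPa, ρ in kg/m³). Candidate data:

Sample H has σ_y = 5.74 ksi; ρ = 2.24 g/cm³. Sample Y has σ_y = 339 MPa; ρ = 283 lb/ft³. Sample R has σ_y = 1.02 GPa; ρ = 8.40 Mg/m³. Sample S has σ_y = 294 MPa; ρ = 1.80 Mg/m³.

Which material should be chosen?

sample S

Convert each candidate to consistent units, then evaluate M:
  sample H: σ_y = 39.58 MPa, ρ = 2240 kg/m³
  sample Y: σ_y = 339.0 MPa, ρ = 4533 kg/m³
  sample R: σ_y = 1020 MPa, ρ = 8400 kg/m³
  sample S: σ_y = 294.0 MPa, ρ = 1800 kg/m³
  sample S: M = 9.53×10⁻³
  sample Y: M = 4.06×10⁻³
  sample R: M = 3.80×10⁻³
  sample H: M = 2.81×10⁻³
Sample S has the largest M.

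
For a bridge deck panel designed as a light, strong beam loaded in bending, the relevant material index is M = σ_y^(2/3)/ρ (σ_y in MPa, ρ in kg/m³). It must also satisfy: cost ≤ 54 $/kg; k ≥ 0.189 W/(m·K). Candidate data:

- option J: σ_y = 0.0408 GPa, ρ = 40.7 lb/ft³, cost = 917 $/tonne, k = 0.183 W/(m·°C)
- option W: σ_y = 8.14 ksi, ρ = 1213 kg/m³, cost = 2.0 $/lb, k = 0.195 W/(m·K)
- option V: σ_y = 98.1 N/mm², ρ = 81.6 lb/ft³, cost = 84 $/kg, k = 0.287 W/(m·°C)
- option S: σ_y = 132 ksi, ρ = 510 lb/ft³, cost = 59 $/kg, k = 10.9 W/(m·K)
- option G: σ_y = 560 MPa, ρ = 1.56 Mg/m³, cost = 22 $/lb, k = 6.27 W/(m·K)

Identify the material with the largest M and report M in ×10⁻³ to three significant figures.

option G, M = 43.6×10⁻³

Screen on constraints: cost ≤ 54 $/kg; k ≥ 0.189 W/(m·K). Survivors: option W, option G.
Putting every candidate on a common basis:
  option W: σ_y = 56.12 MPa, ρ = 1213 kg/m³
  option G: σ_y = 560.0 MPa, ρ = 1560 kg/m³
  option G: M = 43.6×10⁻³
  option W: M = 12.1×10⁻³
Highest index: option G.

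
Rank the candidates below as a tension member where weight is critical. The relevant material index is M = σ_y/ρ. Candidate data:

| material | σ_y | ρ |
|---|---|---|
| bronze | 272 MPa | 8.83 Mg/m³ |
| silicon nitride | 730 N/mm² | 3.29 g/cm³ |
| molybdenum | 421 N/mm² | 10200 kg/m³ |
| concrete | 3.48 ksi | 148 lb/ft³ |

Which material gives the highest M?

silicon nitride

Normalizing units and computing the index:
  bronze: σ_y = 272.0 MPa, ρ = 8830 kg/m³
  silicon nitride: σ_y = 730.0 MPa, ρ = 3290 kg/m³
  molybdenum: σ_y = 421.0 MPa, ρ = 10200 kg/m³
  concrete: σ_y = 23.99 MPa, ρ = 2371 kg/m³
  silicon nitride: M = 222 kN·m/kg
  molybdenum: M = 41.3 kN·m/kg
  bronze: M = 30.8 kN·m/kg
  concrete: M = 10.1 kN·m/kg
Silicon nitride ranks first.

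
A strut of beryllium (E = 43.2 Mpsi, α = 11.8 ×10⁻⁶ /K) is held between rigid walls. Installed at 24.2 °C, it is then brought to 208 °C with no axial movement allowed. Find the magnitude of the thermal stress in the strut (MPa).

646 MPa

E = 43.2 Mpsi = 297.9 GPa.
ΔT = 183.8 K. Constrained thermal stress σ = E·α·ΔT = 297.9×10³ MPa × 11.8×10⁻⁶ × 183.8 = 646 MPa (compressive).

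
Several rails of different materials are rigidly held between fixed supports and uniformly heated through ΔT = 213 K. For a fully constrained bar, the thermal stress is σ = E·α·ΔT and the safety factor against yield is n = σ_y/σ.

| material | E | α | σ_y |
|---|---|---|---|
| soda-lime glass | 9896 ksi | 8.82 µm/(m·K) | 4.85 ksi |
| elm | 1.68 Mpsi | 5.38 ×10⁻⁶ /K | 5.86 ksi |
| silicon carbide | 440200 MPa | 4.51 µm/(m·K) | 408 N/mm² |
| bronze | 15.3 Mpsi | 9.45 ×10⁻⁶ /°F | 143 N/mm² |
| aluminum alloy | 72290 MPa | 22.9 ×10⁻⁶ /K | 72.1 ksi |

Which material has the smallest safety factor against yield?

Per material, after unit conversion:
  soda-lime glass: E = 68.23, α = 8.82, σ_y = 33.44 → σ = 128 MPa, n = 0.261
  elm: E = 11.58, α = 5.38, σ_y = 40.40 → σ = 13.3 MPa, n = 3.04
  silicon carbide: E = 440.2, α = 4.51, σ_y = 408.0 → σ = 423 MPa, n = 0.965
  bronze: E = 105.5, α = 17.0, σ_y = 143.0 → σ = 382 MPa, n = 0.374
  aluminum alloy: E = 72.29, α = 22.9, σ_y = 497.1 → σ = 353 MPa, n = 1.41
Soda-lime glass has the lowest safety factor, n = 0.261.

soda-lime glass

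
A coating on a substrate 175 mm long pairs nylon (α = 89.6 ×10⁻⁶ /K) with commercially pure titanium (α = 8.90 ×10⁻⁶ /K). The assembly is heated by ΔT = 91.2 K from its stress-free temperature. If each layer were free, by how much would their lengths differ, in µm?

Δα = |89.6 − 8.90|×10⁻⁶/K = 80.7×10⁻⁶/K.
ΔL_mismatch = Δα·L·ΔT = 80.7×10⁻⁶ × 175.0 mm × 91.2 K = 1290 µm.

1290 µm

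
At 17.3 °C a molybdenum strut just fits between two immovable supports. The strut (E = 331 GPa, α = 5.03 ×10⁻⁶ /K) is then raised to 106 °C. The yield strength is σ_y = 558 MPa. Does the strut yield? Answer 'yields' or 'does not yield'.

does not yield

ΔT = 88.70 K. Constrained thermal stress σ = E·α·ΔT = 331.0×10³ MPa × 5.03×10⁻⁶ × 88.70 = 148 MPa (compressive).
Compare to σ_y = 558 MPa: σ < σ_y, so it does not yield.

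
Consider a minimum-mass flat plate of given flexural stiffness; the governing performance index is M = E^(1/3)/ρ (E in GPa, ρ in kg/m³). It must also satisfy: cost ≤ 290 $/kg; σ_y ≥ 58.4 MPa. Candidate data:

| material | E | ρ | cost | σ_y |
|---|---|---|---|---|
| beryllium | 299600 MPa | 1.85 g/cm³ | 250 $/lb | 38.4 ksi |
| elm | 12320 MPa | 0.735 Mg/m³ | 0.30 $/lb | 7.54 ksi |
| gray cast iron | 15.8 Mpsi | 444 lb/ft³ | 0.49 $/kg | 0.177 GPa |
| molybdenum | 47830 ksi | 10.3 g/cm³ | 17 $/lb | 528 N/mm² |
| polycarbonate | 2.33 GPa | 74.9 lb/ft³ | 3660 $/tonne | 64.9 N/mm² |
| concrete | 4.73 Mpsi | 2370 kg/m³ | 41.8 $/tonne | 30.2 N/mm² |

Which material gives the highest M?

polycarbonate

Screen on constraints: cost ≤ 290 $/kg; σ_y ≥ 58.4 MPa. Survivors: gray cast iron, molybdenum, polycarbonate.
Normalizing units and computing the index:
  gray cast iron: E = 108.9 GPa, ρ = 7112 kg/m³
  molybdenum: E = 329.8 GPa, ρ = 10300 kg/m³
  polycarbonate: E = 2.330 GPa, ρ = 1200 kg/m³
  polycarbonate: M = 1.10×10⁻³
  gray cast iron: M = 0.672×10⁻³
  molybdenum: M = 0.671×10⁻³
Polycarbonate ranks first.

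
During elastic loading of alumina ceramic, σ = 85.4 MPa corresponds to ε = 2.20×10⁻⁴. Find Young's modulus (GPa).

388 GPa

E = σ/ε = 85.4 MPa / 2.20×10⁻⁴ = 388200 MPa = 388 GPa.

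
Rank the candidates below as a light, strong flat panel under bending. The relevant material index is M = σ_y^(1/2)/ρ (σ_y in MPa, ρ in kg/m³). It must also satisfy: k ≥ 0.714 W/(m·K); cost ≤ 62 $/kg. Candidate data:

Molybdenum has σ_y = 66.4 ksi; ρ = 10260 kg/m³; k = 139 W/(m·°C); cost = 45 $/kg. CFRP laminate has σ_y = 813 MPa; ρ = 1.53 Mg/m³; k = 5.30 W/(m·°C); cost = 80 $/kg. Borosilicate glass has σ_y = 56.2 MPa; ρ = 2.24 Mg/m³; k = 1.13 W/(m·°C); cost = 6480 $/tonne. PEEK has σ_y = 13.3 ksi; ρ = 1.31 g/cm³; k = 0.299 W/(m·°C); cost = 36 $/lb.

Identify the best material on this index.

Screen on constraints: k ≥ 0.714 W/(m·K); cost ≤ 62 $/kg. Survivors: molybdenum, borosilicate glass.
In SI units:
  molybdenum: σ_y = 457.8 MPa, ρ = 10260 kg/m³
  borosilicate glass: σ_y = 56.20 MPa, ρ = 2240 kg/m³
  borosilicate glass: M = 3.35×10⁻³
  molybdenum: M = 2.09×10⁻³
Borosilicate glass has the largest M.

borosilicate glass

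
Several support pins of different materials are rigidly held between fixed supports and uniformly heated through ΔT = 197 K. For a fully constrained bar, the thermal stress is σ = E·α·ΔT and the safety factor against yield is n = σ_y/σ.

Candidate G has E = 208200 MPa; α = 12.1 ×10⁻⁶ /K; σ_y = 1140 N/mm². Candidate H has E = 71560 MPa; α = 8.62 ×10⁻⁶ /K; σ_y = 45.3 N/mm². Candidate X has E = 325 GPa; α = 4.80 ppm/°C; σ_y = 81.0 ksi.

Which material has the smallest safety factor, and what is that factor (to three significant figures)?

With everything in SI (GPa, ×10⁻⁶/K, MPa):
  candidate G: E = 208.2, α = 12.1, σ_y = 1140 → σ = 496 MPa, n = 2.30
  candidate H: E = 71.56, α = 8.62, σ_y = 45.30 → σ = 122 MPa, n = 0.373
  candidate X: E = 325.0, α = 4.80, σ_y = 558.5 → σ = 307 MPa, n = 1.82
Candidate H has the lowest safety factor, n = 0.373.

candidate H, n = 0.373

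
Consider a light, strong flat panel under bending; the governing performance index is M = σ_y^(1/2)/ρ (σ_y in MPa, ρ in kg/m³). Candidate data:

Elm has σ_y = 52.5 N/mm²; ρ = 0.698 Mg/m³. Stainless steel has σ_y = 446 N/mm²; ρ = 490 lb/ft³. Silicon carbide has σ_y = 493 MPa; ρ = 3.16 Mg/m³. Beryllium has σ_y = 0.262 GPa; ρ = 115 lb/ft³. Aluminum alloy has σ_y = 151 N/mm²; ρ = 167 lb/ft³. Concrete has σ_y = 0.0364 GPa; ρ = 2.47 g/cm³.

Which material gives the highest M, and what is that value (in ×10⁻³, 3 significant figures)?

Normalizing units and computing the index:
  elm: σ_y = 52.50 MPa, ρ = 698.0 kg/m³
  stainless steel: σ_y = 446.0 MPa, ρ = 7849 kg/m³
  silicon carbide: σ_y = 493.0 MPa, ρ = 3160 kg/m³
  beryllium: σ_y = 262.0 MPa, ρ = 1842 kg/m³
  aluminum alloy: σ_y = 151.0 MPa, ρ = 2675 kg/m³
  concrete: σ_y = 36.40 MPa, ρ = 2470 kg/m³
  elm: M = 10.4×10⁻³
  beryllium: M = 8.79×10⁻³
  silicon carbide: M = 7.03×10⁻³
  aluminum alloy: M = 4.59×10⁻³
  stainless steel: M = 2.69×10⁻³
  concrete: M = 2.44×10⁻³
Highest index: elm.

elm, M = 10.4×10⁻³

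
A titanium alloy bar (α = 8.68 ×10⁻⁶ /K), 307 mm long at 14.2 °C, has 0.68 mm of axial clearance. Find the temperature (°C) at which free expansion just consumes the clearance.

α·L₀·ΔT = 0.68 mm ⇒ ΔT = 0.68 / (8.68×10⁻⁶ × 307.0) = 255.2 K.
T = 14.2 + 255.2 = 269.4 °C.

269 °C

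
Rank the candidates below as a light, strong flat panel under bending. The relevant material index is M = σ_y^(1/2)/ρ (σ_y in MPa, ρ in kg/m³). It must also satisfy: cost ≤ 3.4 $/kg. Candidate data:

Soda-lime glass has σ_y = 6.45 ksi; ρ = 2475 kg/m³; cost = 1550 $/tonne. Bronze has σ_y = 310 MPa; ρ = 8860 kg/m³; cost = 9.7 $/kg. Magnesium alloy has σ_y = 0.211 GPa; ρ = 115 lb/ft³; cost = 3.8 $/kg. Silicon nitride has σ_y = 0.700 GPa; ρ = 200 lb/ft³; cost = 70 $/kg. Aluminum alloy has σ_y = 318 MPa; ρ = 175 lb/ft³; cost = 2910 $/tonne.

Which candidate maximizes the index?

aluminum alloy

Screen on constraints: cost ≤ 3.4 $/kg. Survivors: soda-lime glass, aluminum alloy.
In SI units:
  soda-lime glass: σ_y = 44.47 MPa, ρ = 2475 kg/m³
  aluminum alloy: σ_y = 318.0 MPa, ρ = 2803 kg/m³
  aluminum alloy: M = 6.36×10⁻³
  soda-lime glass: M = 2.69×10⁻³
Highest index: aluminum alloy.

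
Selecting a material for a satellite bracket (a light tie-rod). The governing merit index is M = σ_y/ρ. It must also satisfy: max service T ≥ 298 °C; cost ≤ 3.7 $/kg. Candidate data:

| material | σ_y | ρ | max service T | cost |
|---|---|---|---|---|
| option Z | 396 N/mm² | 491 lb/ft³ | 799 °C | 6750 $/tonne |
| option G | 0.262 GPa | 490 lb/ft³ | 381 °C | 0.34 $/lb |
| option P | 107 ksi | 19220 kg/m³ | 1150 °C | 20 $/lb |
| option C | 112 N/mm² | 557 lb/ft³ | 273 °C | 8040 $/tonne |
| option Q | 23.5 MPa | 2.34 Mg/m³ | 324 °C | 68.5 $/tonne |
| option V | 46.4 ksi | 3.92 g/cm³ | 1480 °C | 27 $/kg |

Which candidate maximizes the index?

option G

Screen on constraints: max service T ≥ 298 °C; cost ≤ 3.7 $/kg. Survivors: option G, option Q.
Convert each candidate to consistent units, then evaluate M:
  option G: σ_y = 262.0 MPa, ρ = 7849 kg/m³
  option Q: σ_y = 23.50 MPa, ρ = 2340 kg/m³
  option G: M = 33.4 kN·m/kg
  option Q: M = 10.0 kN·m/kg
Highest index: option G.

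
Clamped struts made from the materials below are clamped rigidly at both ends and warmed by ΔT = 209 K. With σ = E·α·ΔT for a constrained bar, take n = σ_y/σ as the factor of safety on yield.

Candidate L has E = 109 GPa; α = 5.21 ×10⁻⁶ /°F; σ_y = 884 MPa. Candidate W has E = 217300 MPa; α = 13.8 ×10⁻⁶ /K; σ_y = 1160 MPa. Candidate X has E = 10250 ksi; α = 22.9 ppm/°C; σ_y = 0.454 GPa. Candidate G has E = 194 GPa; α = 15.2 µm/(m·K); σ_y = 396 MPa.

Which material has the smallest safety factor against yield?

Converting E to GPa, α to ×10⁻⁶/K, σ_y to MPa, then σ and n for each:
  candidate L: E = 109.0, α = 9.38, σ_y = 884.0 → σ = 214 MPa, n = 4.14
  candidate W: E = 217.3, α = 13.8, σ_y = 1160 → σ = 627 MPa, n = 1.85
  candidate X: E = 70.67, α = 22.9, σ_y = 454.0 → σ = 338 MPa, n = 1.34
  candidate G: E = 194.0, α = 15.2, σ_y = 396.0 → σ = 616 MPa, n = 0.643
The minimum is candidate G at n = 0.643.

candidate G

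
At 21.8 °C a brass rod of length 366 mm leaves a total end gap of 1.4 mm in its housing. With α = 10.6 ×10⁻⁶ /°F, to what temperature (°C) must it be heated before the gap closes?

222 °C

α = 10.6×10⁻⁶/°F × 9/5 = 19.1×10⁻⁶/K.
α·L₀·ΔT = 1.4 mm ⇒ ΔT = 1.4 / (19.1×10⁻⁶ × 366.0) = 200.5 K.
T = 21.8 + 200.5 = 222.3 °C.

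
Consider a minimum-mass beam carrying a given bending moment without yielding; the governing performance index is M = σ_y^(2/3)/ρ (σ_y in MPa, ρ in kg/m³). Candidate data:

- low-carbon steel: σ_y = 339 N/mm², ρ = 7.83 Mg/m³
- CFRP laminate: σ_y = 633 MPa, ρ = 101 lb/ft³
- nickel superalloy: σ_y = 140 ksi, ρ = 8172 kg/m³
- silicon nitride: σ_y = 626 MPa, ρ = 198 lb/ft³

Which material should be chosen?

CFRP laminate

Normalizing units and computing the index:
  low-carbon steel: σ_y = 339.0 MPa, ρ = 7830 kg/m³
  CFRP laminate: σ_y = 633.0 MPa, ρ = 1618 kg/m³
  nickel superalloy: σ_y = 965.3 MPa, ρ = 8172 kg/m³
  silicon nitride: σ_y = 626.0 MPa, ρ = 3172 kg/m³
  CFRP laminate: M = 45.6×10⁻³
  silicon nitride: M = 23.1×10⁻³
  nickel superalloy: M = 12.0×10⁻³
  low-carbon steel: M = 6.21×10⁻³
The maximum is for CFRP laminate.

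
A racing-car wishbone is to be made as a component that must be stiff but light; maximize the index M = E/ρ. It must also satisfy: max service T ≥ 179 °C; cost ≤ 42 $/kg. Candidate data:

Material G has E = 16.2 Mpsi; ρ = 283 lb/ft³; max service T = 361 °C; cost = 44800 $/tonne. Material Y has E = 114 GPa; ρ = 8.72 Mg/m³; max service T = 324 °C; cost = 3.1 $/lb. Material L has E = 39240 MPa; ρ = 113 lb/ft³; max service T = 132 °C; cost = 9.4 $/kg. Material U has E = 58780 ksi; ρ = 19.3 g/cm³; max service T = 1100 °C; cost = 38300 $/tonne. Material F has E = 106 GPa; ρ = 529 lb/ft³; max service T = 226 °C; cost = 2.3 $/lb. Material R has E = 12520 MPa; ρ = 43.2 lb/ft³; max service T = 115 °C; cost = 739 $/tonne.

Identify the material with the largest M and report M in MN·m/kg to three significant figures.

Screen on constraints: max service T ≥ 179 °C; cost ≤ 42 $/kg. Survivors: material Y, material U, material F.
In SI units:
  material Y: E = 114.0 GPa, ρ = 8720 kg/m³
  material U: E = 405.3 GPa, ρ = 19300 kg/m³
  material F: E = 106.0 GPa, ρ = 8474 kg/m³
  material U: M = 21.0 MN·m/kg
  material Y: M = 13.1 MN·m/kg
  material F: M = 12.5 MN·m/kg
Material U has the largest M.

material U, M = 21.0 MN·m/kg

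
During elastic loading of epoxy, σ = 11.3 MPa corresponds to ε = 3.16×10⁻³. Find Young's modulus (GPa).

E = σ/ε = 11.3 MPa / 3.16×10⁻³ = 3576 MPa = 3.58 GPa.

3.58 GPa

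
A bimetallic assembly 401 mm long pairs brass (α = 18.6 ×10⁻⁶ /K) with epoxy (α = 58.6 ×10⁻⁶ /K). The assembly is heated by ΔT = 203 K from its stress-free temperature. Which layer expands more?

epoxy

α(brass) = 18.6×10⁻⁶/K vs α(epoxy) = 58.6×10⁻⁶/K.
Higher α expands more for the same ΔT: epoxy.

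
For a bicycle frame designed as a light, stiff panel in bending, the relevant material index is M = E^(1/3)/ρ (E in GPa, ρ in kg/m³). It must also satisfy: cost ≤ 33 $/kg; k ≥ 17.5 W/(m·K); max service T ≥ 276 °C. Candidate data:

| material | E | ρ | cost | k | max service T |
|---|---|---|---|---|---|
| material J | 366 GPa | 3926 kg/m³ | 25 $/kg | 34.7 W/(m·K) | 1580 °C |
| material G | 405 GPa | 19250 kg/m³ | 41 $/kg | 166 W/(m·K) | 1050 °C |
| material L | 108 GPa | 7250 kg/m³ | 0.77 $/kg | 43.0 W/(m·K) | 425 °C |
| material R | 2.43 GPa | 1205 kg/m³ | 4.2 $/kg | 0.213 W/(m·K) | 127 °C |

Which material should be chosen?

material J

Screen on constraints: cost ≤ 33 $/kg; k ≥ 17.5 W/(m·K); max service T ≥ 276 °C. Survivors: material J, material L.
Per-candidate index values:
  material J: M = 1.82×10⁻³
  material L: M = 0.657×10⁻³
Material J has the largest M.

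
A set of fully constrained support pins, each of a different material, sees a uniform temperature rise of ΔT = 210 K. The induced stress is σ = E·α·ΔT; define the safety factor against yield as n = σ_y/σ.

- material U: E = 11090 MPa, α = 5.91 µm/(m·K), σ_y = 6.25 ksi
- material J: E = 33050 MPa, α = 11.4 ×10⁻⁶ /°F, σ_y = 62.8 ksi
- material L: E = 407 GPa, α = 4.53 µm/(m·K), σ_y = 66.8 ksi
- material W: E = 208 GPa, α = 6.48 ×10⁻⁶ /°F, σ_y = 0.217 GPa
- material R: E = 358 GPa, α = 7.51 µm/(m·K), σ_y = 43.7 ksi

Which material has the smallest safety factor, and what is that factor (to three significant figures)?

With everything in SI (GPa, ×10⁻⁶/K, MPa):
  material U: E = 11.09, α = 5.91, σ_y = 43.09 → σ = 13.8 MPa, n = 3.13
  material J: E = 33.05, α = 20.5, σ_y = 433.0 → σ = 142 MPa, n = 3.04
  material L: E = 407.0, α = 4.53, σ_y = 460.6 → σ = 387 MPa, n = 1.19
  material W: E = 208.0, α = 11.7, σ_y = 217.0 → σ = 509 MPa, n = 0.426
  material R: E = 358.0, α = 7.51, σ_y = 301.3 → σ = 565 MPa, n = 0.534
Material W has the lowest safety factor, n = 0.426.

material W, n = 0.426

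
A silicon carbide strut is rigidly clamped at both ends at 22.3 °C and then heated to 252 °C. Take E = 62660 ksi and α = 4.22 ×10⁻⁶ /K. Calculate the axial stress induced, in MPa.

E = 62660 ksi = 432.0 GPa.
ΔT = 229.7 K. Constrained thermal stress σ = E·α·ΔT = 432.0×10³ MPa × 4.22×10⁻⁶ × 229.7 = 419 MPa (compressive).

419 MPa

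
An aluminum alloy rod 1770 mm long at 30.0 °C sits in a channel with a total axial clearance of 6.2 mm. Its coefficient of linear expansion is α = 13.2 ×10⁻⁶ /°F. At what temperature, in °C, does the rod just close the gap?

α = 13.2×10⁻⁶/°F × 9/5 = 23.8×10⁻⁶/K.
α·L₀·ΔT = 6.2 mm ⇒ ΔT = 6.2 / (23.8×10⁻⁶ × 1770.0) = 147.4 K.
T = 30.0 + 147.4 = 177.4 °C.

177 °C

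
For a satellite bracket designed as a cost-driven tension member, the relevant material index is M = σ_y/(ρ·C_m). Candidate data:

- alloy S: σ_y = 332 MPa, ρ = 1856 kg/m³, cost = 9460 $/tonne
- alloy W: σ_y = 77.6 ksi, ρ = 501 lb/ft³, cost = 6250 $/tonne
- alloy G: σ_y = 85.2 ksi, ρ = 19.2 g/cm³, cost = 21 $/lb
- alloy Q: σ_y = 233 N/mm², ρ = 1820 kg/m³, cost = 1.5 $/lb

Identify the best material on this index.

alloy Q

Putting every candidate on a common basis:
  alloy S: σ_y = 332.0 MPa, ρ = 1856 kg/m³, cost = 9.460 $/kg
  alloy W: σ_y = 535.0 MPa, ρ = 8025 kg/m³, cost = 6.250 $/kg
  alloy G: σ_y = 587.4 MPa, ρ = 19200 kg/m³, cost = 46.30 $/kg
  alloy Q: σ_y = 233.0 MPa, ρ = 1820 kg/m³, cost = 3.307 $/kg
  alloy Q: M = 38.7 kN·m per $
  alloy S: M = 18.9 kN·m per $
  alloy W: M = 10.7 kN·m per $
  alloy G: M = 0.661 kN·m per $
Alloy Q has the largest M.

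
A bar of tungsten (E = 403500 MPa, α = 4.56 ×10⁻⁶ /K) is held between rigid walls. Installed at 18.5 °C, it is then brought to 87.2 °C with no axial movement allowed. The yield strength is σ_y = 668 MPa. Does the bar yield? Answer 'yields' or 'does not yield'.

E = 403500 MPa = 403.5 GPa.
ΔT = 68.70 K. Constrained thermal stress σ = E·α·ΔT = 403.5×10³ MPa × 4.56×10⁻⁶ × 68.70 = 126 MPa (compressive).
Compare to σ_y = 668 MPa: σ < σ_y, so it does not yield.

does not yield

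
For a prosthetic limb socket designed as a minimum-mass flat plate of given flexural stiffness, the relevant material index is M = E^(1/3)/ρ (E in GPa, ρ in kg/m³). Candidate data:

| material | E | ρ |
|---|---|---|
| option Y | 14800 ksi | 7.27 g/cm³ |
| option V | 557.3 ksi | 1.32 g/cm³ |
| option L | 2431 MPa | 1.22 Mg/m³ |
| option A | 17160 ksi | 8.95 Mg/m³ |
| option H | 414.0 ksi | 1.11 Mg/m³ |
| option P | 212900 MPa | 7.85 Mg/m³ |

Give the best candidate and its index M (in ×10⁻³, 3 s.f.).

Convert each candidate to consistent units, then evaluate M:
  option Y: E = 102.0 GPa, ρ = 7270 kg/m³
  option V: E = 3.842 GPa, ρ = 1320 kg/m³
  option L: E = 2.431 GPa, ρ = 1220 kg/m³
  option A: E = 118.3 GPa, ρ = 8950 kg/m³
  option H: E = 2.854 GPa, ρ = 1110 kg/m³
  option P: E = 212.9 GPa, ρ = 7850 kg/m³
  option H: M = 1.28×10⁻³
  option V: M = 1.19×10⁻³
  option L: M = 1.10×10⁻³
  option P: M = 0.761×10⁻³
  option Y: M = 0.643×10⁻³
  option A: M = 0.549×10⁻³
Option H ranks first.

option H, M = 1.28×10⁻³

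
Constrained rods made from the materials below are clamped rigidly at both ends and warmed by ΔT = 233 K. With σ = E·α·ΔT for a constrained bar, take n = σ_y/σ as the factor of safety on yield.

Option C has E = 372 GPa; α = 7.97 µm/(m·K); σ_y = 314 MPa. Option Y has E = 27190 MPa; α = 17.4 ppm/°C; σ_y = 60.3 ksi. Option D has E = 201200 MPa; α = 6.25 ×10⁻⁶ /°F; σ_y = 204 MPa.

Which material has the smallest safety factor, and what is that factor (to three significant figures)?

Per material, after unit conversion:
  option C: E = 372.0, α = 7.97, σ_y = 314.0 → σ = 691 MPa, n = 0.455
  option Y: E = 27.19, α = 17.4, σ_y = 415.8 → σ = 110 MPa, n = 3.77
  option D: E = 201.2, α = 11.2, σ_y = 204.0 → σ = 527 MPa, n = 0.387
Smallest n: option D with n = 0.387.

option D, n = 0.387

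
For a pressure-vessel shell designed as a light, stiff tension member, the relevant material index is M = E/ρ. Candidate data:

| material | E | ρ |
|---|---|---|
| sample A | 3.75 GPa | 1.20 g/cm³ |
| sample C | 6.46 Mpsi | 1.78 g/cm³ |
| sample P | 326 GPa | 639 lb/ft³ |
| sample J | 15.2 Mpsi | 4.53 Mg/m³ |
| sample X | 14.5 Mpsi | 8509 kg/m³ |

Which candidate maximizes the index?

Convert each candidate to consistent units, then evaluate M:
  sample A: E = 3.750 GPa, ρ = 1200 kg/m³
  sample C: E = 44.54 GPa, ρ = 1780 kg/m³
  sample P: E = 326.0 GPa, ρ = 10240 kg/m³
  sample J: E = 104.8 GPa, ρ = 4530 kg/m³
  sample X: E = 99.97 GPa, ρ = 8509 kg/m³
  sample P: M = 31.8 MN·m/kg
  sample C: M = 25.0 MN·m/kg
  sample J: M = 23.1 MN·m/kg
  sample X: M = 11.7 MN·m/kg
  sample A: M = 3.12 MN·m/kg
Highest index: sample P.

sample P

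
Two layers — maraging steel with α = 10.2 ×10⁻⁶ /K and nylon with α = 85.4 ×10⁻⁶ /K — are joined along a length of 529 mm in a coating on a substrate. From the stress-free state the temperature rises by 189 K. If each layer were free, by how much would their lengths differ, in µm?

Δα = |10.2 − 85.4|×10⁻⁶/K = 75.2×10⁻⁶/K.
ΔL_mismatch = Δα·L·ΔT = 75.2×10⁻⁶ × 529.0 mm × 189.0 K = 7520 µm.

7520 µm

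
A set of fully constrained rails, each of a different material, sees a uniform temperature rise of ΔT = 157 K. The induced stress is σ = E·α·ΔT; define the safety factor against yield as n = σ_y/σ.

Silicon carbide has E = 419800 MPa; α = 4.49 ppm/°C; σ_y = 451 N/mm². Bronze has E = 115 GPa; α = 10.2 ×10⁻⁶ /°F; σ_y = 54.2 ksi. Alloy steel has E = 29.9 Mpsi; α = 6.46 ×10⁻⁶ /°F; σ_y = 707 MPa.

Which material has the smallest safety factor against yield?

Converting E to GPa, α to ×10⁻⁶/K, σ_y to MPa, then σ and n for each:
  silicon carbide: E = 419.8, α = 4.49, σ_y = 451.0 → σ = 296 MPa, n = 1.52
  bronze: E = 115.0, α = 18.4, σ_y = 373.7 → σ = 331 MPa, n = 1.13
  alloy steel: E = 206.2, α = 11.6, σ_y = 707.0 → σ = 376 MPa, n = 1.88
The minimum is bronze at n = 1.13.

bronze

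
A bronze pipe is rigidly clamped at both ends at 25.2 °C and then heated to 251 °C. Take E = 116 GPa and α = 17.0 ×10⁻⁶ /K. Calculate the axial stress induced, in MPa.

ΔT = 225.8 K. Constrained thermal stress σ = E·α·ΔT = 116.0×10³ MPa × 17.0×10⁻⁶ × 225.8 = 445 MPa (compressive).

445 MPa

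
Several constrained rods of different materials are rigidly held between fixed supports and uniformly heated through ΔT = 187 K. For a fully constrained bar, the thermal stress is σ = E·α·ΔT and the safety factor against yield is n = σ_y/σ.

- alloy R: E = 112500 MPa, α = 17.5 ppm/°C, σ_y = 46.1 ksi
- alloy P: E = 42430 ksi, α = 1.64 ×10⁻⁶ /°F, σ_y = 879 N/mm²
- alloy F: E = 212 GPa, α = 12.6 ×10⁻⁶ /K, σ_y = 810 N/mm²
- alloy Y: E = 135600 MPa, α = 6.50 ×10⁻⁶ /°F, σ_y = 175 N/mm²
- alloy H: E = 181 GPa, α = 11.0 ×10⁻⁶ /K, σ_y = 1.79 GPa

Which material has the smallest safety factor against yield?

alloy Y

In consistent units (E in GPa, α in ×10⁻⁶/K, σ_y in MPa):
  alloy R: E = 112.5, α = 17.5, σ_y = 317.8 → σ = 368 MPa, n = 0.863
  alloy P: E = 292.5, α = 2.95, σ_y = 879.0 → σ = 161 MPa, n = 5.44
  alloy F: E = 212.0, α = 12.6, σ_y = 810.0 → σ = 500 MPa, n = 1.62
  alloy Y: E = 135.6, α = 11.7, σ_y = 175.0 → σ = 297 MPa, n = 0.590
  alloy H: E = 181.0, α = 11.0, σ_y = 1790 → σ = 372 MPa, n = 4.81
Smallest n: alloy Y with n = 0.590.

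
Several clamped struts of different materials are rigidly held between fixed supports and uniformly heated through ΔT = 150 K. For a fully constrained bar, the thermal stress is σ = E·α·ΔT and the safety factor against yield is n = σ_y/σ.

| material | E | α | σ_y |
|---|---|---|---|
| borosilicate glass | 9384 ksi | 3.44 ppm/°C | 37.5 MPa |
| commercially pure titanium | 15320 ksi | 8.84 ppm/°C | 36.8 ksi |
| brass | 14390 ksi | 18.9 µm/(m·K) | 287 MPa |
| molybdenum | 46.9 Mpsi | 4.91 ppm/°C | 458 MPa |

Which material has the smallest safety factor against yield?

brass

Converting E to GPa, α to ×10⁻⁶/K, σ_y to MPa, then σ and n for each:
  borosilicate glass: E = 64.70, α = 3.44, σ_y = 37.50 → σ = 33.4 MPa, n = 1.12
  commercially pure titanium: E = 105.6, α = 8.84, σ_y = 253.7 → σ = 140 MPa, n = 1.81
  brass: E = 99.22, α = 18.9, σ_y = 287.0 → σ = 281 MPa, n = 1.02
  molybdenum: E = 323.4, α = 4.91, σ_y = 458.0 → σ = 238 MPa, n = 1.92
The minimum is brass at n = 1.02.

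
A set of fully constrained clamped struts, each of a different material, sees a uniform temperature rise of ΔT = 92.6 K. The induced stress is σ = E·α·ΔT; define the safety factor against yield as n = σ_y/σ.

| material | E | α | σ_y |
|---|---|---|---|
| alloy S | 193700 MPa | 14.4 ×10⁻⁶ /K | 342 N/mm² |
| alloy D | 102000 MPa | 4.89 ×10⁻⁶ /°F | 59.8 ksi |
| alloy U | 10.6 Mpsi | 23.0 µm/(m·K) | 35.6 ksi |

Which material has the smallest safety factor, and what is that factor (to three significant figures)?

Per material, after unit conversion:
  alloy S: E = 193.7, α = 14.4, σ_y = 342.0 → σ = 258 MPa, n = 1.32
  alloy D: E = 102.0, α = 8.80, σ_y = 412.3 → σ = 83.1 MPa, n = 4.96
  alloy U: E = 73.08, α = 23.0, σ_y = 245.5 → σ = 156 MPa, n = 1.58
The minimum is alloy S at n = 1.32.

alloy S, n = 1.32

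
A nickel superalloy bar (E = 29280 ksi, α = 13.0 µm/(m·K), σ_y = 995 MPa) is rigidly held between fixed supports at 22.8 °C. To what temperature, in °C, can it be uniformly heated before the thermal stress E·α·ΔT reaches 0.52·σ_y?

220 °C

E = 29280 ksi = 201.9 GPa.
E·α·ΔT = 517.4 MPa ⇒ ΔT = 517.4 / (201.9×10³ × 13.0×10⁻⁶) = 197.1 K.
T = 22.8 + 197.1 = 219.9 °C.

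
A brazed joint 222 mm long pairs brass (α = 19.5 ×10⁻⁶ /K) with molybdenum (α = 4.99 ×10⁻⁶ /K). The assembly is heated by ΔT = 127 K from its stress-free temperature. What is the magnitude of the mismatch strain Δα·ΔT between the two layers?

1.84×10⁻³

Δα = |19.5 − 4.99|×10⁻⁶/K = 14.5×10⁻⁶/K.
Mismatch strain = Δα·ΔT = 14.5×10⁻⁶ × 127.0 = 1.84×10⁻³.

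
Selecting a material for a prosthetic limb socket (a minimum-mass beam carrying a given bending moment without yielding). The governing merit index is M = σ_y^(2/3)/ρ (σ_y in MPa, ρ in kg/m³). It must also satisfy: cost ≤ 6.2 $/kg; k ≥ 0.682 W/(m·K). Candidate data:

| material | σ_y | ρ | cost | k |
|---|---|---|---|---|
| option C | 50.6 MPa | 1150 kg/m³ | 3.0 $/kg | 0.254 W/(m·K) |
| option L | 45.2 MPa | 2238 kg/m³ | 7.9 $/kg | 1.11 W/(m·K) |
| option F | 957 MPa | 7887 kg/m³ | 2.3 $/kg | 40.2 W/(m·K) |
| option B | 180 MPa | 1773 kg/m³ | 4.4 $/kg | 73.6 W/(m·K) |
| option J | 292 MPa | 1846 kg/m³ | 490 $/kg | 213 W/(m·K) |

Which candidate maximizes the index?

Screen on constraints: cost ≤ 6.2 $/kg; k ≥ 0.682 W/(m·K). Survivors: option F, option B.
Evaluate M for each candidate:
  option B: M = 18.0×10⁻³
  option F: M = 12.3×10⁻³
Option B has the largest M.

option B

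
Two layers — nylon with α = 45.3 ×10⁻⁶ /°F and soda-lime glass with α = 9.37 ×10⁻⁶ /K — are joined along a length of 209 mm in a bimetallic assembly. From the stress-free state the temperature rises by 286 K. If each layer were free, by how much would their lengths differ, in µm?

nylon: α = 45.3×10⁻⁶/°F × 9/5 = 81.5×10⁻⁶/K.
Δα = |81.5 − 9.37|×10⁻⁶/K = 72.2×10⁻⁶/K.
ΔL_mismatch = Δα·L·ΔT = 72.2×10⁻⁶ × 209.0 mm × 286.0 K = 4310 µm.

4310 µm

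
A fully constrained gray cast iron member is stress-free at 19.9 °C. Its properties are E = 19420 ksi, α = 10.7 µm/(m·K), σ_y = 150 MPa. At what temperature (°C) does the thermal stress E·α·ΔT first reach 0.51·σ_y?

73.3 °C

E = 19420 ksi = 133.9 GPa.
E·α·ΔT = 76.50 MPa ⇒ ΔT = 76.50 / (133.9×10³ × 10.7×10⁻⁶) = 53.40 K.
T = 19.9 + 53.40 = 73.30 °C.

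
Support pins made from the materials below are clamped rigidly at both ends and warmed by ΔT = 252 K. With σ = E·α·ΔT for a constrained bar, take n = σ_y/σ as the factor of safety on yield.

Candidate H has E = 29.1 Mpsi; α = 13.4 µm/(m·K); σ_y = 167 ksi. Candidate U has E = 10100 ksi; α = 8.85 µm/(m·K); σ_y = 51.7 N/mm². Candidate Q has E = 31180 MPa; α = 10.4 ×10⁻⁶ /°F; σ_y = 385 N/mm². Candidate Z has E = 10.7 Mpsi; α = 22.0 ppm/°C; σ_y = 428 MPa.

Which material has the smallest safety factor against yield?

candidate U

In consistent units (E in GPa, α in ×10⁻⁶/K, σ_y in MPa):
  candidate H: E = 200.6, α = 13.4, σ_y = 1151 → σ = 678 MPa, n = 1.70
  candidate U: E = 69.64, α = 8.85, σ_y = 51.70 → σ = 155 MPa, n = 0.333
  candidate Q: E = 31.18, α = 18.7, σ_y = 385.0 → σ = 147 MPa, n = 2.62
  candidate Z: E = 73.77, α = 22.0, σ_y = 428.0 → σ = 409 MPa, n = 1.05
Smallest n: candidate U with n = 0.333.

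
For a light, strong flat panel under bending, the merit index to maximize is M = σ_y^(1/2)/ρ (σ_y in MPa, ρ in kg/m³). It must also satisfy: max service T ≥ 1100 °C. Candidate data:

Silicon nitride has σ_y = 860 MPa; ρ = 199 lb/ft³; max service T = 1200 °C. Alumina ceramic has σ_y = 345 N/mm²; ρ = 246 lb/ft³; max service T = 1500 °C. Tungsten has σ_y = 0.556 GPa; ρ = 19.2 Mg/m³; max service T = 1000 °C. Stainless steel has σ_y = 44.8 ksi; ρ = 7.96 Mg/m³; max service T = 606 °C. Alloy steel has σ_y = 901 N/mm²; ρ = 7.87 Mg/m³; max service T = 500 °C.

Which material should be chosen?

Screen on constraints: max service T ≥ 1100 °C. Survivors: silicon nitride, alumina ceramic.
Normalizing units and computing the index:
  silicon nitride: σ_y = 860.0 MPa, ρ = 3188 kg/m³
  alumina ceramic: σ_y = 345.0 MPa, ρ = 3941 kg/m³
  silicon nitride: M = 9.20×10⁻³
  alumina ceramic: M = 4.71×10⁻³
Silicon nitride has the largest M.

silicon nitride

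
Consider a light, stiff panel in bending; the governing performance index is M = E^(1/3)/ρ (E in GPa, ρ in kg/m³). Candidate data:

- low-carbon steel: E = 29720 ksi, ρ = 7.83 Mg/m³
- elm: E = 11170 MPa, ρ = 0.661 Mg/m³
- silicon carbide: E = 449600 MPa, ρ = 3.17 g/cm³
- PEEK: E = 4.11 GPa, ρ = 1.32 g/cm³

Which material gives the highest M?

elm

In SI units:
  low-carbon steel: E = 204.9 GPa, ρ = 7830 kg/m³
  elm: E = 11.17 GPa, ρ = 661.0 kg/m³
  silicon carbide: E = 449.6 GPa, ρ = 3170 kg/m³
  PEEK: E = 4.110 GPa, ρ = 1320 kg/m³
  elm: M = 3.38×10⁻³
  silicon carbide: M = 2.42×10⁻³
  PEEK: M = 1.21×10⁻³
  low-carbon steel: M = 0.753×10⁻³
The maximum is for elm.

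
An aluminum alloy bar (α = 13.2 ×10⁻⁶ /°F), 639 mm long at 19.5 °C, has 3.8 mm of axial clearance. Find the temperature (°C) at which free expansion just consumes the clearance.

270 °C

α = 13.2×10⁻⁶/°F × 9/5 = 23.8×10⁻⁶/K.
α·L₀·ΔT = 3.8 mm ⇒ ΔT = 3.8 / (23.8×10⁻⁶ × 639.0) = 250.3 K.
T = 19.5 + 250.3 = 269.8 °C.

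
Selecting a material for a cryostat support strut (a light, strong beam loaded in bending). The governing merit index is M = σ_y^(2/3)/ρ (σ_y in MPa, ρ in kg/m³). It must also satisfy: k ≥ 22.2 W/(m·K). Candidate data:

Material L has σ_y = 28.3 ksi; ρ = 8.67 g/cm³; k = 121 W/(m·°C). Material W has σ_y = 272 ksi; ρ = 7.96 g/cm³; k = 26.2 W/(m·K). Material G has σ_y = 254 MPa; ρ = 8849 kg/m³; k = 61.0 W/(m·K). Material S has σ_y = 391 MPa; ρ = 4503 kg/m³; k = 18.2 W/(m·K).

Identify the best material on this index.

material W

Screen on constraints: k ≥ 22.2 W/(m·K). Survivors: material L, material W, material G.
Normalizing units and computing the index:
  material L: σ_y = 195.1 MPa, ρ = 8670 kg/m³
  material W: σ_y = 1875 MPa, ρ = 7960 kg/m³
  material G: σ_y = 254.0 MPa, ρ = 8849 kg/m³
  material W: M = 19.1×10⁻³
  material G: M = 4.53×10⁻³
  material L: M = 3.88×10⁻³
Material W has the largest M.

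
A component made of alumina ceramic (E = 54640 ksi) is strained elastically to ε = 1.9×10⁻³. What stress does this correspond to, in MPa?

E = 54640 ksi = 376.7 GPa.
σ = E·ε = 376700 MPa × 1.9×10⁻³ = 716 MPa.

716 MPa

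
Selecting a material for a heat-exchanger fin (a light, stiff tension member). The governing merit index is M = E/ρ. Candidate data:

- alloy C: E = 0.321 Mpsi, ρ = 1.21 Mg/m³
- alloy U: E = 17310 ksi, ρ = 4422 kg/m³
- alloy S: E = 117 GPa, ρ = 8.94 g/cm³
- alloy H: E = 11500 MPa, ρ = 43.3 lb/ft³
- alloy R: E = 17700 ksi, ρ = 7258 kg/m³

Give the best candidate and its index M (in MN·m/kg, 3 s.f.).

Normalizing units and computing the index:
  alloy C: E = 2.213 GPa, ρ = 1210 kg/m³
  alloy U: E = 119.3 GPa, ρ = 4422 kg/m³
  alloy S: E = 117.0 GPa, ρ = 8940 kg/m³
  alloy H: E = 11.50 GPa, ρ = 693.6 kg/m³
  alloy R: E = 122.0 GPa, ρ = 7258 kg/m³
  alloy U: M = 27.0 MN·m/kg
  alloy R: M = 16.8 MN·m/kg
  alloy H: M = 16.6 MN·m/kg
  alloy S: M = 13.1 MN·m/kg
  alloy C: M = 1.83 MN·m/kg
Alloy U has the largest M.

alloy U, M = 27.0 MN·m/kg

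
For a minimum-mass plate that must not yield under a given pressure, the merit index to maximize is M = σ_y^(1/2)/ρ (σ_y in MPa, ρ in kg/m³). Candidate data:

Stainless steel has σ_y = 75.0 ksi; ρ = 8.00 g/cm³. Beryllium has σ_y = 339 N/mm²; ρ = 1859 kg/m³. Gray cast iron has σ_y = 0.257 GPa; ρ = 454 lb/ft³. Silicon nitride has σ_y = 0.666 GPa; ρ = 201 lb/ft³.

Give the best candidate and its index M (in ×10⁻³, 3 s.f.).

beryllium, M = 9.90×10⁻³

Putting every candidate on a common basis:
  stainless steel: σ_y = 517.1 MPa, ρ = 8000 kg/m³
  beryllium: σ_y = 339.0 MPa, ρ = 1859 kg/m³
  gray cast iron: σ_y = 257.0 MPa, ρ = 7272 kg/m³
  silicon nitride: σ_y = 666.0 MPa, ρ = 3220 kg/m³
  beryllium: M = 9.90×10⁻³
  silicon nitride: M = 8.02×10⁻³
  stainless steel: M = 2.84×10⁻³
  gray cast iron: M = 2.20×10⁻³
Beryllium ranks first.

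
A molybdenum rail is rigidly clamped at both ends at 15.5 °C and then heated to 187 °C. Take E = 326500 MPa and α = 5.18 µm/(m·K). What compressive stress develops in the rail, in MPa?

E = 326500 MPa = 326.5 GPa.
ΔT = 171.5 K. Constrained thermal stress σ = E·α·ΔT = 326.5×10³ MPa × 5.18×10⁻⁶ × 171.5 = 290 MPa (compressive).

290 MPa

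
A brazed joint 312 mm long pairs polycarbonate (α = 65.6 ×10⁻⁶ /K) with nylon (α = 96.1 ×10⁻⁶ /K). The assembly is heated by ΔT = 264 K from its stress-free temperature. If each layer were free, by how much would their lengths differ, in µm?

2510 µm

Δα = |65.6 − 96.1|×10⁻⁶/K = 30.5×10⁻⁶/K.
ΔL_mismatch = Δα·L·ΔT = 30.5×10⁻⁶ × 312.0 mm × 264.0 K = 2510 µm.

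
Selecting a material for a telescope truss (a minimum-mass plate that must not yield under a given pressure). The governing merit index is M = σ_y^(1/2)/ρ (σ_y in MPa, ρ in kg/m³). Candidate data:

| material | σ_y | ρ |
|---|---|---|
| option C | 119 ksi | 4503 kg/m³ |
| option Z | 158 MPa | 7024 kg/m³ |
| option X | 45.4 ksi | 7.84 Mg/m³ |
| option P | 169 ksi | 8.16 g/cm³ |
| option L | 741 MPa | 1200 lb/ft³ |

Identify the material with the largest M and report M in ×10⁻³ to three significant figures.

option C, M = 6.36×10⁻³

Putting every candidate on a common basis:
  option C: σ_y = 820.5 MPa, ρ = 4503 kg/m³
  option Z: σ_y = 158.0 MPa, ρ = 7024 kg/m³
  option X: σ_y = 313.0 MPa, ρ = 7840 kg/m³
  option P: σ_y = 1165 MPa, ρ = 8160 kg/m³
  option L: σ_y = 741.0 MPa, ρ = 19220 kg/m³
  option C: M = 6.36×10⁻³
  option P: M = 4.18×10⁻³
  option X: M = 2.26×10⁻³
  option Z: M = 1.79×10⁻³
  option L: M = 1.42×10⁻³
Highest index: option C.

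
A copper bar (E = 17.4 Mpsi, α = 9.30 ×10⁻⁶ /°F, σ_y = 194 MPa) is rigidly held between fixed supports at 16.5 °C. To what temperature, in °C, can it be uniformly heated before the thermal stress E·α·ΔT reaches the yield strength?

E = 17.4 Mpsi = 120.0 GPa.
α = 9.30×10⁻⁶/°F × 9/5 = 16.7×10⁻⁶/K.
E·α·ΔT = 194.0 MPa ⇒ ΔT = 194.0 / (120.0×10³ × 16.7×10⁻⁶) = 96.60 K.
T = 16.5 + 96.60 = 113.1 °C.

113 °C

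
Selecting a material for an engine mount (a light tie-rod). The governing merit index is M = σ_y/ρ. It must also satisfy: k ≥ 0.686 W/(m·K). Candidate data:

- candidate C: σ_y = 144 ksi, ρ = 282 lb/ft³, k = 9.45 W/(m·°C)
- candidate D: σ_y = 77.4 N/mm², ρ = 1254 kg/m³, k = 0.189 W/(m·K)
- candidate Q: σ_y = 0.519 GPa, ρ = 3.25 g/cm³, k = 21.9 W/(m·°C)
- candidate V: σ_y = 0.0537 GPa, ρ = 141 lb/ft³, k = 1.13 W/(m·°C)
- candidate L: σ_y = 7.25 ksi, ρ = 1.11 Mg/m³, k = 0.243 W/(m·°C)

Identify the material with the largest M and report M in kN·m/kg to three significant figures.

candidate C, M = 220 kN·m/kg

Screen on constraints: k ≥ 0.686 W/(m·K). Survivors: candidate C, candidate Q, candidate V.
Convert each candidate to consistent units, then evaluate M:
  candidate C: σ_y = 992.8 MPa, ρ = 4517 kg/m³
  candidate Q: σ_y = 519.0 MPa, ρ = 3250 kg/m³
  candidate V: σ_y = 53.70 MPa, ρ = 2259 kg/m³
  candidate C: M = 220 kN·m/kg
  candidate Q: M = 160 kN·m/kg
  candidate V: M = 23.8 kN·m/kg
The maximum is for candidate C.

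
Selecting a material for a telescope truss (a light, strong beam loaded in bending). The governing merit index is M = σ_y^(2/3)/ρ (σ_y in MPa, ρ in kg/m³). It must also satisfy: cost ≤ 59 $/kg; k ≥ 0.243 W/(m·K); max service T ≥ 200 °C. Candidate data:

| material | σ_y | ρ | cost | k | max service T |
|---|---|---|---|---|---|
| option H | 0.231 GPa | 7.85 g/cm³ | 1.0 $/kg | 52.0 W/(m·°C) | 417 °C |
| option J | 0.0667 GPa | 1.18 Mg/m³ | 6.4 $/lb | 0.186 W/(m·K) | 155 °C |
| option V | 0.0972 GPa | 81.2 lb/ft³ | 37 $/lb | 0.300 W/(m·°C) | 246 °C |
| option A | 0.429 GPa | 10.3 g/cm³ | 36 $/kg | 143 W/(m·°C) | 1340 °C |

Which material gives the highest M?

Screen on constraints: cost ≤ 59 $/kg; k ≥ 0.243 W/(m·K); max service T ≥ 200 °C. Survivors: option H, option A.
After converting to SI:
  option H: σ_y = 231.0 MPa, ρ = 7850 kg/m³
  option A: σ_y = 429.0 MPa, ρ = 10300 kg/m³
  option A: M = 5.52×10⁻³
  option H: M = 4.80×10⁻³
Option A ranks first.

option A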